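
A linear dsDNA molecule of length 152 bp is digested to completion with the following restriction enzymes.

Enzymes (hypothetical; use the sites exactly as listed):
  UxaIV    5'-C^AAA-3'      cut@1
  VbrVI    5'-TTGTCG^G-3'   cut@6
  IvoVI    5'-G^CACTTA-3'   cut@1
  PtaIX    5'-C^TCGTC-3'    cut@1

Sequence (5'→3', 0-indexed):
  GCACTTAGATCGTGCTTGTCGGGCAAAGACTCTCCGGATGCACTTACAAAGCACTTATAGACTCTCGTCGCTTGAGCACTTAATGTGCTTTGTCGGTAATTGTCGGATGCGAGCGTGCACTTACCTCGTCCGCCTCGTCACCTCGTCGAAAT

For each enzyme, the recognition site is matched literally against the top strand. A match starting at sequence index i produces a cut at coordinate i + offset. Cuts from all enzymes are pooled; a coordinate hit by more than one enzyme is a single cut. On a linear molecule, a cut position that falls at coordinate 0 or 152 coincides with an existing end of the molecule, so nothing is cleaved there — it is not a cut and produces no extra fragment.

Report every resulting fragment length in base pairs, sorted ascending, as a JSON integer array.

[1,3,4,7,8,8,9,10,10,12,12,13,16,19,20]

Per-enzyme occurrences:
  UxaIV CAAA/1: at [23, 46] ⇒ [24, 47]
  VbrVI TTGTCGG/6: at [15, 89, 99] ⇒ [21, 95, 105]
  IvoVI GCACTTA/1: at [0, 39, 50, 75, 116] ⇒ [1, 40, 51, 76, 117]
  PtaIX CTCGTC/1: at [63, 124, 133, 141] ⇒ [64, 125, 134, 142]

Pooled cuts: [1, 21, 24, 40, 47, 51, 64, 76, 95, 105, 117, 125, 134, 142]

Fragments:
  [0,1): 1 bp
  [1,21): 20 bp
  [21,24): 3 bp
  [24,40): 16 bp
  [40,47): 7 bp
  [47,51): 4 bp
  [51,64): 13 bp
  [64,76): 12 bp
  [76,95): 19 bp
  [95,105): 10 bp
  [105,117): 12 bp
  [117,125): 8 bp
  [125,134): 9 bp
  [134,142): 8 bp
  [142,152): 10 bp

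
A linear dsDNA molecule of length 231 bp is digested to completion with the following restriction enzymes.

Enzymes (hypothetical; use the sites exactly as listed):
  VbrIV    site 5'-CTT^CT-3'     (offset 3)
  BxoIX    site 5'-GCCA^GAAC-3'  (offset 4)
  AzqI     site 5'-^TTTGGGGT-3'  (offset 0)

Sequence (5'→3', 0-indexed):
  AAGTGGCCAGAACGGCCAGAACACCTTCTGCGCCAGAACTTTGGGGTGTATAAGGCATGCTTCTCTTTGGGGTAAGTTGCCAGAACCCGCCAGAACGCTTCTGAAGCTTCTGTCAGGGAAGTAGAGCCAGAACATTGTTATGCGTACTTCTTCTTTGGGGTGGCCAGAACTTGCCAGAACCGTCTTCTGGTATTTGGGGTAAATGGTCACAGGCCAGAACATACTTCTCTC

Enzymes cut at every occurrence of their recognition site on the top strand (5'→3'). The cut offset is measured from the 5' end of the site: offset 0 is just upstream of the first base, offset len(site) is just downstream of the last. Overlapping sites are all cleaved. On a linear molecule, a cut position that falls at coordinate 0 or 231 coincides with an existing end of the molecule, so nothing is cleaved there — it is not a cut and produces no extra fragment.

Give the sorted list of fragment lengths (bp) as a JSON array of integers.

[1,3,3,4,5,6,8,8,9,9,9,9,10,10,10,10,13,17,20,20,23,24]

Per-enzyme occurrences:
  VbrIV (CTTCT, off=3): starts [24, 59, 97, 106, 146, 149, 183, 223] → cuts [27, 62, 100, 109, 149, 152, 186, 226]
  BxoIX (GCCAGAAC, off=4): starts [5, 14, 31, 78, 88, 125, 162, 172, 212] → cuts [9, 18, 35, 82, 92, 129, 166, 176, 216]
  AzqI (TTTGGGGT, off=0): starts [39, 65, 153, 192] → cuts [39, 65, 153, 192]

Pooled cuts: [9, 18, 27, 35, 39, 62, 65, 82, 92, 100, 109, 129, 149, 152, 153, 166, 176, 186, 192, 216, 226]

Fragments:
  [0,9): 9 bp
  [9,18): 9 bp
  [18,27): 9 bp
  [27,35): 8 bp
  [35,39): 4 bp
  [39,62): 23 bp
  [62,65): 3 bp
  [65,82): 17 bp
  [82,92): 10 bp
  [92,100): 8 bp
  [100,109): 9 bp
  [109,129): 20 bp
  [129,149): 20 bp
  [149,152): 3 bp
  [152,153): 1 bp
  [153,166): 13 bp
  [166,176): 10 bp
  [176,186): 10 bp
  [186,192): 6 bp
  [192,216): 24 bp
  [216,226): 10 bp
  [226,231): 5 bp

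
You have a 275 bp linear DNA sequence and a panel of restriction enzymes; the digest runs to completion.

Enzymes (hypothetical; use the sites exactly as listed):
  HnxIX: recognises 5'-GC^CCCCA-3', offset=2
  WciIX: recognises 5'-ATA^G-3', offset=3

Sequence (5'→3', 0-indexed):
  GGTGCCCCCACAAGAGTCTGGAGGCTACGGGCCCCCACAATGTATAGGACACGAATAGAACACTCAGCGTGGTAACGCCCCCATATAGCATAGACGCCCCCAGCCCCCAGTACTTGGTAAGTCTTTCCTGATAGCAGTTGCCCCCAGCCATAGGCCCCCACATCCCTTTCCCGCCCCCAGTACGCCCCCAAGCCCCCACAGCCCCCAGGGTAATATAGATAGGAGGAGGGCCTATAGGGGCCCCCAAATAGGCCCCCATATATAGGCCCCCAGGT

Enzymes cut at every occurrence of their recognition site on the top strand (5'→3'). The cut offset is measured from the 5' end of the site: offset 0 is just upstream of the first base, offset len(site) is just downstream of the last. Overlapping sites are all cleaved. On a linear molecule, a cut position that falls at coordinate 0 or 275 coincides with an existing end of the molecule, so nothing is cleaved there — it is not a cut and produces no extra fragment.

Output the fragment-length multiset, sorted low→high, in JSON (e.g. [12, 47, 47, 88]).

[3,3,3,4,5,5,5,5,7,8,8,8,9,9,9,11,11,11,11,14,15,15,19,21,27,29]

Scan for sites:
  HnxIX (GCCCCCA, off=2): starts [3, 30, 76, 95, 102, 139, 153, 172, 183, 191, 200, 239, 251, 265] → cuts [5, 32, 78, 97, 104, 141, 155, 174, 185, 193, 202, 241, 253, 267]
  WciIX (ATAG, off=3): starts [43, 54, 84, 89, 130, 149, 214, 218, 233, 247, 261] → cuts [46, 57, 87, 92, 133, 152, 217, 221, 236, 250, 264]

All cut coordinates (distinct, sorted): [5, 32, 46, 57, 78, 87, 92, 97, 104, 133, 141, 152, 155, 174, 185, 193, 202, 217, 221, 236, 241, 250, 253, 264, 267]

Fragment lengths:
  [0,5): 5 bp
  [5,32): 27 bp
  [32,46): 14 bp
  [46,57): 11 bp
  [57,78): 21 bp
  [78,87): 9 bp
  [87,92): 5 bp
  [92,97): 5 bp
  [97,104): 7 bp
  [104,133): 29 bp
  [133,141): 8 bp
  [141,152): 11 bp
  [152,155): 3 bp
  [155,174): 19 bp
  [174,185): 11 bp
  [185,193): 8 bp
  [193,202): 9 bp
  [202,217): 15 bp
  [217,221): 4 bp
  [221,236): 15 bp
  [236,241): 5 bp
  [241,250): 9 bp
  [250,253): 3 bp
  [253,264): 11 bp
  [264,267): 3 bp
  [267,275): 8 bp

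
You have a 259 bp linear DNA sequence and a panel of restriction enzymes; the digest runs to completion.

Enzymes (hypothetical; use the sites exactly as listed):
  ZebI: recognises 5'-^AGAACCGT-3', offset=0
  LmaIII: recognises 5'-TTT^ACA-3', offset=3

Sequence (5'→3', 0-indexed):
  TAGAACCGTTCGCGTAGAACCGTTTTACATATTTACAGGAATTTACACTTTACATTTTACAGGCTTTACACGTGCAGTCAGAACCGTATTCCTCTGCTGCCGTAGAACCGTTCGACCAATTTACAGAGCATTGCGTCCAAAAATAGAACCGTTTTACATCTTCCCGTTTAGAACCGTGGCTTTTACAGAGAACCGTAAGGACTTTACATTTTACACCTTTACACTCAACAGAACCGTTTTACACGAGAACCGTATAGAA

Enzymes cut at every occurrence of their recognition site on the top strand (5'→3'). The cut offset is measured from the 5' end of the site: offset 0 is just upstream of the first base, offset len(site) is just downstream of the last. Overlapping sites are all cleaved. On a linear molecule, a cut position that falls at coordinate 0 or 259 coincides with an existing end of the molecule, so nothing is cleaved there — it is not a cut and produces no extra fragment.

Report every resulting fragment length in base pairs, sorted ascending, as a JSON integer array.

Site scan:
  ZebI AGAACCGT/0: at [1, 15, 79, 103, 144, 169, 188, 229, 245] ⇒ [1, 15, 79, 103, 144, 169, 188, 229, 245]
  LmaIII TTTACA/3: at [23, 31, 41, 48, 55, 64, 119, 152, 181, 202, 209, 217, 237] ⇒ [26, 34, 44, 51, 58, 67, 122, 155, 184, 205, 212, 220, 240]

Pooled cuts: [1, 15, 26, 34, 44, 51, 58, 67, 79, 103, 122, 144, 155, 169, 184, 188, 205, 212, 220, 229, 240, 245]

Fragments:
  [0,1): 1 bp
  [1,15): 14 bp
  [15,26): 11 bp
  [26,34): 8 bp
  [34,44): 10 bp
  [44,51): 7 bp
  [51,58): 7 bp
  [58,67): 9 bp
  [67,79): 12 bp
  [79,103): 24 bp
  [103,122): 19 bp
  [122,144): 22 bp
  [144,155): 11 bp
  [155,169): 14 bp
  [169,184): 15 bp
  [184,188): 4 bp
  [188,205): 17 bp
  [205,212): 7 bp
  [212,220): 8 bp
  [220,229): 9 bp
  [229,240): 11 bp
  [240,245): 5 bp
  [245,259): 14 bp

[1,4,5,7,7,7,8,8,9,9,10,11,11,11,12,14,14,14,15,17,19,22,24]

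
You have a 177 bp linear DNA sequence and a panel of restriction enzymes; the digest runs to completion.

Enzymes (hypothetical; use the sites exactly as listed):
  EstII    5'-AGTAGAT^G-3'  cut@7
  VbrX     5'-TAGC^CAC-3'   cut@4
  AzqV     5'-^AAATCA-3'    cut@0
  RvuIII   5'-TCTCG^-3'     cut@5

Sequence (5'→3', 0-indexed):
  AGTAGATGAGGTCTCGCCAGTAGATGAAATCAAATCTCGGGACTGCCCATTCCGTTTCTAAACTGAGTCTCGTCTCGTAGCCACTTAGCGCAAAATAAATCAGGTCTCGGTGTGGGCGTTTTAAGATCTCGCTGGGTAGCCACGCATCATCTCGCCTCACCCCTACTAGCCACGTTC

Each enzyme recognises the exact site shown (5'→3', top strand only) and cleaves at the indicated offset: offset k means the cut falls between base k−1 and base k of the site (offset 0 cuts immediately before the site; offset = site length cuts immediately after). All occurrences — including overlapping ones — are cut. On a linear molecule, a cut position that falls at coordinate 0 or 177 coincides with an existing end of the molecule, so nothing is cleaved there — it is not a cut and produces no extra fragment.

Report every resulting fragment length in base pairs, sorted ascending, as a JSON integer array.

Scan for sites:
  EstII (AGTAGATG, off=7): starts [0, 18] → cuts [7, 25]
  VbrX (TAGCCAC, off=4): starts [77, 136, 166] → cuts [81, 140, 170]
  AzqV (AAATCA, off=0): starts [26, 96] → cuts [26, 96]
  RvuIII (TCTCG, off=5): starts [11, 34, 67, 72, 104, 126, 149] → cuts [16, 39, 72, 77, 109, 131, 154]

All cut coordinates (distinct, sorted): [7, 16, 25, 26, 39, 72, 77, 81, 96, 109, 131, 140, 154, 170]

Fragment lengths:
  [0,7): 7 bp
  [7,16): 9 bp
  [16,25): 9 bp
  [25,26): 1 bp
  [26,39): 13 bp
  [39,72): 33 bp
  [72,77): 5 bp
  [77,81): 4 bp
  [81,96): 15 bp
  [96,109): 13 bp
  [109,131): 22 bp
  [131,140): 9 bp
  [140,154): 14 bp
  [154,170): 16 bp
  [170,177): 7 bp

[1,4,5,7,7,9,9,9,13,13,14,15,16,22,33]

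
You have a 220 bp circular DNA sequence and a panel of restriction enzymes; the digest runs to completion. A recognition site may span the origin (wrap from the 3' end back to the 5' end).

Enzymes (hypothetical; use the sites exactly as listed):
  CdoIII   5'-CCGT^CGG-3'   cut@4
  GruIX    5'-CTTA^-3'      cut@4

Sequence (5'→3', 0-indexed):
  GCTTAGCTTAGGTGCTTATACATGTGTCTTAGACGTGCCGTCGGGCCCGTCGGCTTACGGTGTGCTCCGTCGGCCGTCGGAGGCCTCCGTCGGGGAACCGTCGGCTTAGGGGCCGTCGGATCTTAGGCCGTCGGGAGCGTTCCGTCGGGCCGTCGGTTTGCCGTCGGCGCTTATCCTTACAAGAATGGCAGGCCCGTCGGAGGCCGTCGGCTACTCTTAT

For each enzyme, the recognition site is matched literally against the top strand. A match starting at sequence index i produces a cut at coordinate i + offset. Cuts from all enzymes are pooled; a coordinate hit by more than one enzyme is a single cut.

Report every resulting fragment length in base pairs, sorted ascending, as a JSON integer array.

Site scan:
  CdoIII CCGTCGG/4: at [37, 46, 66, 73, 86, 97, 112, 127, 141, 149, 160, 193, 203] ⇒ [41, 50, 70, 77, 90, 101, 116, 131, 145, 153, 164, 197, 207]
  GruIX CTTA/4: at [1, 6, 14, 27, 53, 104, 121, 169, 175, 215] ⇒ [5, 10, 18, 31, 57, 108, 125, 173, 179, 219]

Pooled cuts: [5, 10, 18, 31, 41, 50, 57, 70, 77, 90, 101, 108, 116, 125, 131, 145, 153, 164, 173, 179, 197, 207, 219]

Fragment lengths:
  5→10: 5 bp
  10→18: 8 bp
  18→31: 13 bp
  31→41: 10 bp
  41→50: 9 bp
  50→57: 7 bp
  57→70: 13 bp
  70→77: 7 bp
  77→90: 13 bp
  90→101: 11 bp
  101→108: 7 bp
  108→116: 8 bp
  116→125: 9 bp
  125→131: 6 bp
  131→145: 14 bp
  145→153: 8 bp
  153→164: 11 bp
  164→173: 9 bp
  173→179: 6 bp
  179→197: 18 bp
  197→207: 10 bp
  207→219: 12 bp
  219→5 (wrap): 220-219+5 = 6 bp

[5,6,6,6,7,7,7,8,8,8,9,9,9,10,10,11,11,12,13,13,13,14,18]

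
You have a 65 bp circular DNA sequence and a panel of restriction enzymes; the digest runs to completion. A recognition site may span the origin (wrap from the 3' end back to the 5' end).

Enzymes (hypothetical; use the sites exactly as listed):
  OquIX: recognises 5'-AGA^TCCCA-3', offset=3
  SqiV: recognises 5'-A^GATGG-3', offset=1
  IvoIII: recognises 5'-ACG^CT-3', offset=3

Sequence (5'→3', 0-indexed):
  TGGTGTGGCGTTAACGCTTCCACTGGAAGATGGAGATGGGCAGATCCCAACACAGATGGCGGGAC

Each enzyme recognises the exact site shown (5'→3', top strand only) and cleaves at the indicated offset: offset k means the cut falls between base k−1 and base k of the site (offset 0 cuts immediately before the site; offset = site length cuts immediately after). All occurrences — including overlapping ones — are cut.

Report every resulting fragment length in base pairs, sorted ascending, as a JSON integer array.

[6,10,10,12,27]

Scan for sites:
  OquIX AGATCCCA/3: at [41] ⇒ [44]
  SqiV AGATGG/1: at [27, 33, 53] ⇒ [28, 34, 54]
  IvoIII ACGCT/3: at [13] ⇒ [16]

All cut coordinates (distinct, sorted): [16, 28, 34, 44, 54]

Fragments:
  16→28: 12 bp
  28→34: 6 bp
  34→44: 10 bp
  44→54: 10 bp
  54→16 (wrap): 65-54+16 = 27 bp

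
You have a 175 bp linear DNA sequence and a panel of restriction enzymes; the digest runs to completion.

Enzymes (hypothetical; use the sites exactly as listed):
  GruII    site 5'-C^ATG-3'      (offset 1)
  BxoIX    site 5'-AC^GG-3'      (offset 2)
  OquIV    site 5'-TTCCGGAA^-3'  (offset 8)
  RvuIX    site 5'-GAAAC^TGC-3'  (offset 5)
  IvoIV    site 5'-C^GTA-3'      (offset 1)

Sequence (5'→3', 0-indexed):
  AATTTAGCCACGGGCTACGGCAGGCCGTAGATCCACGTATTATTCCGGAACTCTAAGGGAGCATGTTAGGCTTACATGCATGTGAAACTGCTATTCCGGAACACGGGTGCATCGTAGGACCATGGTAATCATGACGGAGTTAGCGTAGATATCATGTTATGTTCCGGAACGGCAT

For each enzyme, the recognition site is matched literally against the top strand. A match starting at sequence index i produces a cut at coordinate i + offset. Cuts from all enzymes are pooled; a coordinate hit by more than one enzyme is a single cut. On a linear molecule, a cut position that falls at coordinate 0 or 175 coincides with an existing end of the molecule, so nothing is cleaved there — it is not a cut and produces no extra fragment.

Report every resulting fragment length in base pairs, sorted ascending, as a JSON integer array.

[1,3,4,5,5,7,8,8,9,9,9,9,9,10,11,12,13,13,14,16]

Site scan:
  GruII CATG/1: at [61, 74, 78, 120, 129, 152] ⇒ [62, 75, 79, 121, 130, 153]
  BxoIX ACGG/2: at [9, 16, 102, 133, 168] ⇒ [11, 18, 104, 135, 170]
  OquIV TTCCGGAA/8: at [42, 93, 161] ⇒ [50, 101, 169]
  RvuIX GAAACTGC/5: at [83] ⇒ [88]
  IvoIV CGTA/1: at [25, 35, 112, 143] ⇒ [26, 36, 113, 144]

Pooled cuts: [11, 18, 26, 36, 50, 62, 75, 79, 88, 101, 104, 113, 121, 130, 135, 144, 153, 169, 170]

Fragment lengths:
  [0,11): 11 bp
  [11,18): 7 bp
  [18,26): 8 bp
  [26,36): 10 bp
  [36,50): 14 bp
  [50,62): 12 bp
  [62,75): 13 bp
  [75,79): 4 bp
  [79,88): 9 bp
  [88,101): 13 bp
  [101,104): 3 bp
  [104,113): 9 bp
  [113,121): 8 bp
  [121,130): 9 bp
  [130,135): 5 bp
  [135,144): 9 bp
  [144,153): 9 bp
  [153,169): 16 bp
  [169,170): 1 bp
  [170,175): 5 bp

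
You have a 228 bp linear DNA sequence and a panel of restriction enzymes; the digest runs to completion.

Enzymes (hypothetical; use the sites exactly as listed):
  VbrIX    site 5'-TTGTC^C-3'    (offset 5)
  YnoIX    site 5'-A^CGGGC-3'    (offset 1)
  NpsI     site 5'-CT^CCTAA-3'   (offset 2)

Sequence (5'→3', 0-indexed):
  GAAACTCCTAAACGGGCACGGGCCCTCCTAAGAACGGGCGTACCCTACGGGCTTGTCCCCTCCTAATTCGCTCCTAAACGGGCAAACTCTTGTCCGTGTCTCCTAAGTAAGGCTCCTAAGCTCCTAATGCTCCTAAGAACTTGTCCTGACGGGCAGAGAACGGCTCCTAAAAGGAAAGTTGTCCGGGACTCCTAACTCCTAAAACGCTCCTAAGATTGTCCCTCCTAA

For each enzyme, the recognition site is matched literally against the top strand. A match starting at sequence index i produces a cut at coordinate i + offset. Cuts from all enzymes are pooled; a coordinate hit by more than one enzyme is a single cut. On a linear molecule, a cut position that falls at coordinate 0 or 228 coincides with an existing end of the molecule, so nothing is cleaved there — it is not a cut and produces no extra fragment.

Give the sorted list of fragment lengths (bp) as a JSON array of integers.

[3,4,4,5,6,6,6,6,7,7,7,8,8,8,9,10,11,11,12,13,13,14,16,16,18]

Scan for sites:
  VbrIX TTGTCC/5: at [52, 89, 140, 178, 215] ⇒ [57, 94, 145, 183, 220]
  YnoIX ACGGGC/1: at [11, 17, 33, 46, 77, 148] ⇒ [12, 18, 34, 47, 78, 149]
  NpsI CTCCTAA/2: at [4, 24, 59, 70, 99, 112, 120, 129, 163, 188, 195, 206, 221] ⇒ [6, 26, 61, 72, 101, 114, 122, 131, 165, 190, 197, 208, 223]

All cut coordinates (distinct, sorted): [6, 12, 18, 26, 34, 47, 57, 61, 72, 78, 94, 101, 114, 122, 131, 145, 149, 165, 183, 190, 197, 208, 220, 223]

Fragments:
  [0,6): 6 bp
  [6,12): 6 bp
  [12,18): 6 bp
  [18,26): 8 bp
  [26,34): 8 bp
  [34,47): 13 bp
  [47,57): 10 bp
  [57,61): 4 bp
  [61,72): 11 bp
  [72,78): 6 bp
  [78,94): 16 bp
  [94,101): 7 bp
  [101,114): 13 bp
  [114,122): 8 bp
  [122,131): 9 bp
  [131,145): 14 bp
  [145,149): 4 bp
  [149,165): 16 bp
  [165,183): 18 bp
  [183,190): 7 bp
  [190,197): 7 bp
  [197,208): 11 bp
  [208,220): 12 bp
  [220,223): 3 bp
  [223,228): 5 bp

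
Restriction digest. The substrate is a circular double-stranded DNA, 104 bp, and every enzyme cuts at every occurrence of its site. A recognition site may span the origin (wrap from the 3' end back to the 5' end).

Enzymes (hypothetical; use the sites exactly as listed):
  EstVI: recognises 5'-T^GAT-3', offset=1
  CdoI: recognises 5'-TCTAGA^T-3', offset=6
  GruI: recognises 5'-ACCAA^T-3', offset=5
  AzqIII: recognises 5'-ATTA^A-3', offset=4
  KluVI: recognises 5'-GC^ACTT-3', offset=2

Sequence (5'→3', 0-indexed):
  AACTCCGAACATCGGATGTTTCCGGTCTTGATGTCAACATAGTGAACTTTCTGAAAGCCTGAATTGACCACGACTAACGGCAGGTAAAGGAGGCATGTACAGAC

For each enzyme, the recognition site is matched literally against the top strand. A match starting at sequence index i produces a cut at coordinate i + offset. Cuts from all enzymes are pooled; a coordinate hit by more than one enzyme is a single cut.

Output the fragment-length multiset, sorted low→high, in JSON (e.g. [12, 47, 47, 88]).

Scan for sites:
  EstVI TGAT/1: at [28] ⇒ [29]
  CdoI (TCTAGAT, off=6): no sites
  GruI (ACCAAT, off=5): no sites
  AzqIII (ATTAA, off=4): no sites
  KluVI (GCACTT, off=2): no sites

Pooled cuts: [29]

Fragment lengths:
  29→29 (wrap): 104-29+29 = 104 bp

[104]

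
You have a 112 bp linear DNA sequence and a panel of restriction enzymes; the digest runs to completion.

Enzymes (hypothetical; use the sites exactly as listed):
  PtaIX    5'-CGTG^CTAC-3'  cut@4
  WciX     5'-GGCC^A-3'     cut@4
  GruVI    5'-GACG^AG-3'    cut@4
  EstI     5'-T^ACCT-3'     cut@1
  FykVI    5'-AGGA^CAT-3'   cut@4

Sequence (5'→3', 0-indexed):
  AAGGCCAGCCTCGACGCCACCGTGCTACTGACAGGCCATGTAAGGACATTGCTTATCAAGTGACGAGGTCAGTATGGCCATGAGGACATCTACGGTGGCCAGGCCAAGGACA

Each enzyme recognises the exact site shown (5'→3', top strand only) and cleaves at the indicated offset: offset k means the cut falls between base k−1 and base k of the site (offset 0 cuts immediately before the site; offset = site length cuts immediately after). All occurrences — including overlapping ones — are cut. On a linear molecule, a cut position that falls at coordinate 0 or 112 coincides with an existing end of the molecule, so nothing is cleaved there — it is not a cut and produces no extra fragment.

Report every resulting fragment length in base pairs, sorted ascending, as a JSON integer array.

Per-enzyme occurrences:
  PtaIX CGTGCTAC/4: at [20] ⇒ [24]
  WciX GGCCA/4: at [2, 33, 75, 96, 101] ⇒ [6, 37, 79, 100, 105]
  GruVI GACGAG/4: at [61] ⇒ [65]
  EstI (TACCT, off=1): no sites
  FykVI AGGACAT/4: at [42, 82] ⇒ [46, 86]

Pooled cuts: [6, 24, 37, 46, 65, 79, 86, 100, 105]

Fragments:
  [0,6): 6 bp
  [6,24): 18 bp
  [24,37): 13 bp
  [37,46): 9 bp
  [46,65): 19 bp
  [65,79): 14 bp
  [79,86): 7 bp
  [86,100): 14 bp
  [100,105): 5 bp
  [105,112): 7 bp

[5,6,7,7,9,13,14,14,18,19]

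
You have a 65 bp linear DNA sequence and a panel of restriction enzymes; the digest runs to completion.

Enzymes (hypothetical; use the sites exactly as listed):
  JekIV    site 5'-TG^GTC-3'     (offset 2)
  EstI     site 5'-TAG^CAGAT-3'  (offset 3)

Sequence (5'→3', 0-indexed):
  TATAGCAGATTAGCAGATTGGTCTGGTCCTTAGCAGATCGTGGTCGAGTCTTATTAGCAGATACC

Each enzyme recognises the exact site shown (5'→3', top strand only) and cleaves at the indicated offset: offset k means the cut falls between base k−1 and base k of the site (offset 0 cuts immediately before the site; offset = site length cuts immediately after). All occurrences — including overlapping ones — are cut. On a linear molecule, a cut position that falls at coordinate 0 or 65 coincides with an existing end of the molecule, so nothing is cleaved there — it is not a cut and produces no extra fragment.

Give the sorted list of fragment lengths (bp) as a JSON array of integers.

[5,5,7,8,8,8,9,15]

Site scan:
  JekIV TGGTC/2: at [18, 23, 40] ⇒ [20, 25, 42]
  EstI TAGCAGAT/3: at [2, 10, 30, 54] ⇒ [5, 13, 33, 57]

All cut coordinates (distinct, sorted): [5, 13, 20, 25, 33, 42, 57]

Fragments:
  [0,5): 5 bp
  [5,13): 8 bp
  [13,20): 7 bp
  [20,25): 5 bp
  [25,33): 8 bp
  [33,42): 9 bp
  [42,57): 15 bp
  [57,65): 8 bp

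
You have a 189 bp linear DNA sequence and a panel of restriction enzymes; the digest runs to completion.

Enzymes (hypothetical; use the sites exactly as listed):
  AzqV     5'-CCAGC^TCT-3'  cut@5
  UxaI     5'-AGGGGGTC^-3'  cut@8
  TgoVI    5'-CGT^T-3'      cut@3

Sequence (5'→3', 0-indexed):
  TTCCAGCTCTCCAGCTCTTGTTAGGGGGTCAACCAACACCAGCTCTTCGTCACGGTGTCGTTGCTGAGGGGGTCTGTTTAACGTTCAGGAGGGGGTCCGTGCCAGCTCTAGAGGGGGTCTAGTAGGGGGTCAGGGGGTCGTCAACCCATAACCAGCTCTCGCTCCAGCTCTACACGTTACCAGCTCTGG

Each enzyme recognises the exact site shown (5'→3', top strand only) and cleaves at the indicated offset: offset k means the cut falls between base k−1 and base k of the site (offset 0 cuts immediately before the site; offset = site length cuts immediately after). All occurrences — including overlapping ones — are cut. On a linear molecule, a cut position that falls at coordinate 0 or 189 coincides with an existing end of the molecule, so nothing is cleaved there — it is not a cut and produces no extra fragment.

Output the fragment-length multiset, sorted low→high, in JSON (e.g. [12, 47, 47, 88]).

Per-enzyme occurrences:
  AzqV CCAGCTCT/5: at [2, 10, 38, 101, 151, 163, 179] ⇒ [7, 15, 43, 106, 156, 168, 184]
  UxaI AGGGGGTC/8: at [22, 66, 89, 111, 123, 131] ⇒ [30, 74, 97, 119, 131, 139]
  TgoVI CGTT/3: at [58, 81, 174] ⇒ [61, 84, 177]

All cut coordinates (distinct, sorted): [7, 15, 30, 43, 61, 74, 84, 97, 106, 119, 131, 139, 156, 168, 177, 184]

Fragments:
  [0,7): 7 bp
  [7,15): 8 bp
  [15,30): 15 bp
  [30,43): 13 bp
  [43,61): 18 bp
  [61,74): 13 bp
  [74,84): 10 bp
  [84,97): 13 bp
  [97,106): 9 bp
  [106,119): 13 bp
  [119,131): 12 bp
  [131,139): 8 bp
  [139,156): 17 bp
  [156,168): 12 bp
  [168,177): 9 bp
  [177,184): 7 bp
  [184,189): 5 bp

[5,7,7,8,8,9,9,10,12,12,13,13,13,13,15,17,18]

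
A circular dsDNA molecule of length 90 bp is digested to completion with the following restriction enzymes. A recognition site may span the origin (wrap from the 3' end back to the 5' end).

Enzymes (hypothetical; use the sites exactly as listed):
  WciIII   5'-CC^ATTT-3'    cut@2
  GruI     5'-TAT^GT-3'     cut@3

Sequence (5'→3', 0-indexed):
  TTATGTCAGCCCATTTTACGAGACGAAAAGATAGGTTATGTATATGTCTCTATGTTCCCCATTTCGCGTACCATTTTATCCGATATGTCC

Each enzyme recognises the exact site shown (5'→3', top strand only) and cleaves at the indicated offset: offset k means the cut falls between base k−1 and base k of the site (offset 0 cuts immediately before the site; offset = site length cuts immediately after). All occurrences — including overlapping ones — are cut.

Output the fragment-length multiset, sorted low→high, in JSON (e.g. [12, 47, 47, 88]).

Scan for sites:
  WciIII (CCATTT, off=2): starts [10, 58, 70] → cuts [12, 60, 72]
  GruI (TATGT, off=3): starts [1, 36, 42, 50, 83] → cuts [4, 39, 45, 53, 86]

Pooled cuts: [4, 12, 39, 45, 53, 60, 72, 86]

Fragment lengths:
  4→12: 8 bp
  12→39: 27 bp
  39→45: 6 bp
  45→53: 8 bp
  53→60: 7 bp
  60→72: 12 bp
  72→86: 14 bp
  86→4 (wrap): 90-86+4 = 8 bp

[6,7,8,8,8,12,14,27]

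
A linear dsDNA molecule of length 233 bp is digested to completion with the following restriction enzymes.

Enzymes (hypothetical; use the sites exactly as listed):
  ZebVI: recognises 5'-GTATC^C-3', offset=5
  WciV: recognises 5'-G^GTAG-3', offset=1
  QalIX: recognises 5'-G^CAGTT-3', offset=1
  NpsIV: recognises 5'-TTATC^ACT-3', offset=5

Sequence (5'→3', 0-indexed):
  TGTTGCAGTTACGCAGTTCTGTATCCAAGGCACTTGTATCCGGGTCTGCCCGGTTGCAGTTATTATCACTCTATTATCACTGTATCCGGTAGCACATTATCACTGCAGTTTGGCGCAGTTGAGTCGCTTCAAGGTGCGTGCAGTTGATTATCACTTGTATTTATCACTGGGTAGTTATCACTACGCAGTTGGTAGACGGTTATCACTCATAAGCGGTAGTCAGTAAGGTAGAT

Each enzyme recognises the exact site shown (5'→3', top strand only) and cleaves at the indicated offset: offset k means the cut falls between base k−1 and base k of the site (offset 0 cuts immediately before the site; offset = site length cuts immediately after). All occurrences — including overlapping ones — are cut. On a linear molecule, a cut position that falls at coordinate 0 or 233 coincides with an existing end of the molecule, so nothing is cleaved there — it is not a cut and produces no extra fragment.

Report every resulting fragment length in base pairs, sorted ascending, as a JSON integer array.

[2,4,5,5,6,6,6,8,8,9,10,11,11,11,12,12,12,13,13,13,15,16,25]

Site scan:
  ZebVI (GTATCC, off=5): starts [20, 35, 81] → cuts [25, 40, 86]
  WciV (GGTAG, off=1): starts [87, 169, 190, 214, 226] → cuts [88, 170, 191, 215, 227]
  QalIX (GCAGTT, off=1): starts [4, 12, 55, 104, 114, 139, 184] → cuts [5, 13, 56, 105, 115, 140, 185]
  NpsIV (TTATCACT, off=5): starts [62, 73, 96, 147, 160, 174, 199] → cuts [67, 78, 101, 152, 165, 179, 204]

Pooled cuts: [5, 13, 25, 40, 56, 67, 78, 86, 88, 101, 105, 115, 140, 152, 165, 170, 179, 185, 191, 204, 215, 227]

Fragments:
  [0,5): 5 bp
  [5,13): 8 bp
  [13,25): 12 bp
  [25,40): 15 bp
  [40,56): 16 bp
  [56,67): 11 bp
  [67,78): 11 bp
  [78,86): 8 bp
  [86,88): 2 bp
  [88,101): 13 bp
  [101,105): 4 bp
  [105,115): 10 bp
  [115,140): 25 bp
  [140,152): 12 bp
  [152,165): 13 bp
  [165,170): 5 bp
  [170,179): 9 bp
  [179,185): 6 bp
  [185,191): 6 bp
  [191,204): 13 bp
  [204,215): 11 bp
  [215,227): 12 bp
  [227,233): 6 bp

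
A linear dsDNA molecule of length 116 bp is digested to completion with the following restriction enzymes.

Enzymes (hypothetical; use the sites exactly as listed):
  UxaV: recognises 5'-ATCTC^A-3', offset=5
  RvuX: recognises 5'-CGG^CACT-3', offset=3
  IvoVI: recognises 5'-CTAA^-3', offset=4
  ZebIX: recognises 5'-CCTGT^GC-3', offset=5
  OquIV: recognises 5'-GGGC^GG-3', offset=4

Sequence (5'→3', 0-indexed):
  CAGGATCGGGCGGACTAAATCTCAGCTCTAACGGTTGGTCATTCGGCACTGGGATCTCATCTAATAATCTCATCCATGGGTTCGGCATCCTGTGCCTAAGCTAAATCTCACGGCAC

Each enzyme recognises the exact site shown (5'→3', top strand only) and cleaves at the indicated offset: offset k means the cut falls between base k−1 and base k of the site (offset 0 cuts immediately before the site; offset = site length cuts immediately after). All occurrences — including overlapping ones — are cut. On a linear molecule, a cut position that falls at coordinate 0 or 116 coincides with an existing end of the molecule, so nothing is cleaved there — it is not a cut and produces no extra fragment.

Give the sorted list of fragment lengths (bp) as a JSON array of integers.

Site scan:
  UxaV (ATCTCA, off=5): starts [18, 53, 66, 104] → cuts [23, 58, 71, 109]
  RvuX (CGGCACT, off=3): starts [43] → cuts [46]
  IvoVI (CTAA, off=4): starts [14, 27, 60, 95, 100] → cuts [18, 31, 64, 99, 104]
  ZebIX (CCTGTGC, off=5): starts [88] → cuts [93]
  OquIV (GGGCGG, off=4): starts [7] → cuts [11]

All cut coordinates (distinct, sorted): [11, 18, 23, 31, 46, 58, 64, 71, 93, 99, 104, 109]

Fragment lengths:
  [0,11): 11 bp
  [11,18): 7 bp
  [18,23): 5 bp
  [23,31): 8 bp
  [31,46): 15 bp
  [46,58): 12 bp
  [58,64): 6 bp
  [64,71): 7 bp
  [71,93): 22 bp
  [93,99): 6 bp
  [99,104): 5 bp
  [104,109): 5 bp
  [109,116): 7 bp

[5,5,5,6,6,7,7,7,8,11,12,15,22]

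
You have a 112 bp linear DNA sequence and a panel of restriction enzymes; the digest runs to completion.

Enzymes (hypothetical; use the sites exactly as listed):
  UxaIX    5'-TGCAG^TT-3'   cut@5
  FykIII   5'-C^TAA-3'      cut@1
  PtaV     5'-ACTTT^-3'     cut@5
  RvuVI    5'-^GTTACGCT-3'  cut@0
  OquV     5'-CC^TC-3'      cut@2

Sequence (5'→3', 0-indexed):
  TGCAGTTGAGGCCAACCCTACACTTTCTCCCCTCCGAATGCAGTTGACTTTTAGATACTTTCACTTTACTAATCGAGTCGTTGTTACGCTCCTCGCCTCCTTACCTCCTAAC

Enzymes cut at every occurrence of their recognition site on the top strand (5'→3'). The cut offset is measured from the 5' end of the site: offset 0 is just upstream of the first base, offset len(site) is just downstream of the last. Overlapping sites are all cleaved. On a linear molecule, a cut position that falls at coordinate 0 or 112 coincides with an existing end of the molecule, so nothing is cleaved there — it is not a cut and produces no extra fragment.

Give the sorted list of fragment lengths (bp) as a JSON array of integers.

Per-enzyme occurrences:
  UxaIX (TGCAGTT, off=5): starts [0, 38] → cuts [5, 43]
  FykIII (CTAA, off=1): starts [68, 107] → cuts [69, 108]
  PtaV (ACTTT, off=5): starts [21, 46, 56, 62] → cuts [26, 51, 61, 67]
  RvuVI (GTTACGCT, off=0): starts [82] → cuts [82]
  OquV (CCTC, off=2): starts [30, 90, 95, 103] → cuts [32, 92, 97, 105]

All cut coordinates (distinct, sorted): [5, 26, 32, 43, 51, 61, 67, 69, 82, 92, 97, 105, 108]

Fragments:
  [0,5): 5 bp
  [5,26): 21 bp
  [26,32): 6 bp
  [32,43): 11 bp
  [43,51): 8 bp
  [51,61): 10 bp
  [61,67): 6 bp
  [67,69): 2 bp
  [69,82): 13 bp
  [82,92): 10 bp
  [92,97): 5 bp
  [97,105): 8 bp
  [105,108): 3 bp
  [108,112): 4 bp

[2,3,4,5,5,6,6,8,8,10,10,11,13,21]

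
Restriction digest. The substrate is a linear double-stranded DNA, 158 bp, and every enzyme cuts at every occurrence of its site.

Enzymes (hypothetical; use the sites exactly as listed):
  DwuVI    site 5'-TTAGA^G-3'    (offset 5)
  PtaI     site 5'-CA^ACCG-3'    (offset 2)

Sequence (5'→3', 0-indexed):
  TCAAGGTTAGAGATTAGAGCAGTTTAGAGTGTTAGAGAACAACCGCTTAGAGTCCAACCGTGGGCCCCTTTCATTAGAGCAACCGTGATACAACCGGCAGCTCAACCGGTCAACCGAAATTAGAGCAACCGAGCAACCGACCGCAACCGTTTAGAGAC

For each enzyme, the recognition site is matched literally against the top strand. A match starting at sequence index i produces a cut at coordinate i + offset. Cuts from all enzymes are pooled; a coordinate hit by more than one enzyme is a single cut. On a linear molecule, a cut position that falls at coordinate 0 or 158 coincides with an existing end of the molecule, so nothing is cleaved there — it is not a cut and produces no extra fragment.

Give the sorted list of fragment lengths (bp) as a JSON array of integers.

[3,3,3,5,5,7,8,8,8,10,10,10,10,11,11,12,12,22]

Site scan:
  DwuVI (TTAGAG, off=5): starts [6, 13, 23, 31, 46, 73, 119, 150] → cuts [11, 18, 28, 36, 51, 78, 124, 155]
  PtaI (CAACCG, off=2): starts [39, 54, 79, 90, 102, 110, 125, 133, 143] → cuts [41, 56, 81, 92, 104, 112, 127, 135, 145]

Pooled cuts: [11, 18, 28, 36, 41, 51, 56, 78, 81, 92, 104, 112, 124, 127, 135, 145, 155]

Fragments:
  [0,11): 11 bp
  [11,18): 7 bp
  [18,28): 10 bp
  [28,36): 8 bp
  [36,41): 5 bp
  [41,51): 10 bp
  [51,56): 5 bp
  [56,78): 22 bp
  [78,81): 3 bp
  [81,92): 11 bp
  [92,104): 12 bp
  [104,112): 8 bp
  [112,124): 12 bp
  [124,127): 3 bp
  [127,135): 8 bp
  [135,145): 10 bp
  [145,155): 10 bp
  [155,158): 3 bp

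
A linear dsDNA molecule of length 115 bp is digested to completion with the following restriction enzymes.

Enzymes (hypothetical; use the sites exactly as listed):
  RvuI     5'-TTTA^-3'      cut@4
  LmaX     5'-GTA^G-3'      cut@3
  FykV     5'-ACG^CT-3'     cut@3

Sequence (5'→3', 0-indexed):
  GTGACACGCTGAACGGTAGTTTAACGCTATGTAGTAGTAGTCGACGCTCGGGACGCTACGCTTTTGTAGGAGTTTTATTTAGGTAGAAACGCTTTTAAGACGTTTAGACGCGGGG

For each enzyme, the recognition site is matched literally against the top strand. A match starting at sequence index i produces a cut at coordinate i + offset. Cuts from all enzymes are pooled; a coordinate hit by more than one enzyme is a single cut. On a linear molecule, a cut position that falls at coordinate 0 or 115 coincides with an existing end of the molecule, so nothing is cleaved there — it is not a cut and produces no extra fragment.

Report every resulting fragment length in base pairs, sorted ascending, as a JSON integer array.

[3,3,3,4,4,5,5,6,6,7,7,8,8,9,9,9,9,10]

Per-enzyme occurrences:
  RvuI (TTTA, off=4): starts [19, 73, 77, 93, 102] → cuts [23, 77, 81, 97, 106]
  LmaX (GTAG, off=3): starts [15, 30, 33, 36, 65, 82] → cuts [18, 33, 36, 39, 68, 85]
  FykV (ACGCT, off=3): starts [5, 23, 43, 52, 57, 88] → cuts [8, 26, 46, 55, 60, 91]

Pooled cuts: [8, 18, 23, 26, 33, 36, 39, 46, 55, 60, 68, 77, 81, 85, 91, 97, 106]

Fragment lengths:
  [0,8): 8 bp
  [8,18): 10 bp
  [18,23): 5 bp
  [23,26): 3 bp
  [26,33): 7 bp
  [33,36): 3 bp
  [36,39): 3 bp
  [39,46): 7 bp
  [46,55): 9 bp
  [55,60): 5 bp
  [60,68): 8 bp
  [68,77): 9 bp
  [77,81): 4 bp
  [81,85): 4 bp
  [85,91): 6 bp
  [91,97): 6 bp
  [97,106): 9 bp
  [106,115): 9 bp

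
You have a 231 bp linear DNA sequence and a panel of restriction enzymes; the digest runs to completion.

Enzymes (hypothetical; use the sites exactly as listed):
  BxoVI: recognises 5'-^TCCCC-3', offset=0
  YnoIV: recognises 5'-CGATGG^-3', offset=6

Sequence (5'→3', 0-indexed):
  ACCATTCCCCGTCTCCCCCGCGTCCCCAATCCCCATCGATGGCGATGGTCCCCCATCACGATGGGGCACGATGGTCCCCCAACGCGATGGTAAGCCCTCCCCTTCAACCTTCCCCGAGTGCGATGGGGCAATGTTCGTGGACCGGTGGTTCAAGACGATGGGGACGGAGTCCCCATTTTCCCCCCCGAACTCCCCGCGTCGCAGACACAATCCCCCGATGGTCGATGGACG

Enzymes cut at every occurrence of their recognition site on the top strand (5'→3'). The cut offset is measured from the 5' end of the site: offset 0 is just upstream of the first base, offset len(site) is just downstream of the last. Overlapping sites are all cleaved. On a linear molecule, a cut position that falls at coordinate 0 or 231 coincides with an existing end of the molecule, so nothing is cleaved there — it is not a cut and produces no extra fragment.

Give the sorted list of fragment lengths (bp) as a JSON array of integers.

[3,5,6,7,7,7,8,8,9,9,10,11,12,13,13,16,16,16,20,35]

Site scan:
  BxoVI (TCCCC, off=0): starts [5, 13, 22, 29, 48, 74, 97, 110, 169, 178, 190, 210] → cuts [5, 13, 22, 29, 48, 74, 97, 110, 169, 178, 190, 210]
  YnoIV (CGATGG, off=6): starts [36, 42, 58, 68, 84, 120, 155, 215, 222] → cuts [42, 48, 64, 74, 90, 126, 161, 221, 228]

Pooled cuts: [5, 13, 22, 29, 42, 48, 64, 74, 90, 97, 110, 126, 161, 169, 178, 190, 210, 221, 228]

Fragments:
  [0,5): 5 bp
  [5,13): 8 bp
  [13,22): 9 bp
  [22,29): 7 bp
  [29,42): 13 bp
  [42,48): 6 bp
  [48,64): 16 bp
  [64,74): 10 bp
  [74,90): 16 bp
  [90,97): 7 bp
  [97,110): 13 bp
  [110,126): 16 bp
  [126,161): 35 bp
  [161,169): 8 bp
  [169,178): 9 bp
  [178,190): 12 bp
  [190,210): 20 bp
  [210,221): 11 bp
  [221,228): 7 bp
  [228,231): 3 bp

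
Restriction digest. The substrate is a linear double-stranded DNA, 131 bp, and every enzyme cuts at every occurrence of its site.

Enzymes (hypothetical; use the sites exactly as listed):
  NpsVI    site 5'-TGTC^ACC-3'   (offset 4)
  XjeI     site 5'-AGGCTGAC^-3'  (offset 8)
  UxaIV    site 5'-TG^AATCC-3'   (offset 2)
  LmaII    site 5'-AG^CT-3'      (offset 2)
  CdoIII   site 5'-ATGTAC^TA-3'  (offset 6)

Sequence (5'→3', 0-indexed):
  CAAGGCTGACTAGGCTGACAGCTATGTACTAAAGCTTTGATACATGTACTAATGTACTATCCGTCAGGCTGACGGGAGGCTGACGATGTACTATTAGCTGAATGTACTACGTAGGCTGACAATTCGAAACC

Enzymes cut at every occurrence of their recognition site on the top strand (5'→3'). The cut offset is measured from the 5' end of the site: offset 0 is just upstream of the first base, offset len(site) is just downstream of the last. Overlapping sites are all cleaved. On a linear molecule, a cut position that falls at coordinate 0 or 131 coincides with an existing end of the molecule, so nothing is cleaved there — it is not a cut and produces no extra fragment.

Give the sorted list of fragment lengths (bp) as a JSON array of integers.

[2,5,6,7,8,8,9,10,10,11,11,13,15,16]

Scan for sites:
  NpsVI (TGTCACC, off=4): no sites
  XjeI AGGCTGAC/8: at [2, 11, 65, 76, 112] ⇒ [10, 19, 73, 84, 120]
  UxaIV (TGAATCC, off=2): no sites
  LmaII AGCT/2: at [19, 32, 95] ⇒ [21, 34, 97]
  CdoIII ATGTACTA/6: at [23, 43, 51, 85, 101] ⇒ [29, 49, 57, 91, 107]

Pooled cuts: [10, 19, 21, 29, 34, 49, 57, 73, 84, 91, 97, 107, 120]

Fragments:
  [0,10): 10 bp
  [10,19): 9 bp
  [19,21): 2 bp
  [21,29): 8 bp
  [29,34): 5 bp
  [34,49): 15 bp
  [49,57): 8 bp
  [57,73): 16 bp
  [73,84): 11 bp
  [84,91): 7 bp
  [91,97): 6 bp
  [97,107): 10 bp
  [107,120): 13 bp
  [120,131): 11 bp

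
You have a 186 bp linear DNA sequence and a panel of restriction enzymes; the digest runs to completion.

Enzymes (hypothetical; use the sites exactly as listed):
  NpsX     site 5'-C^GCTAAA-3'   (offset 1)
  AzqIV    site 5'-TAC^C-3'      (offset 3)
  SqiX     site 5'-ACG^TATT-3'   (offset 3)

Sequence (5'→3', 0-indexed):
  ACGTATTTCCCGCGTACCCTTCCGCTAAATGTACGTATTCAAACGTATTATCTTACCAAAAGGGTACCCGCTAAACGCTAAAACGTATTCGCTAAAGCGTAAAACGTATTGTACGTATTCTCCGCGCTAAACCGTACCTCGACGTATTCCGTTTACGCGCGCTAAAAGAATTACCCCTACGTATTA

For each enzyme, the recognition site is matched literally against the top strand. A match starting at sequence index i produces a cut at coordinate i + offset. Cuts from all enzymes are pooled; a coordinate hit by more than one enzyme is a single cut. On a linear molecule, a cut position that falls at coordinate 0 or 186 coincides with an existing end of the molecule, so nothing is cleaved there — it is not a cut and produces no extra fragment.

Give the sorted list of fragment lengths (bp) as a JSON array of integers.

Scan for sites:
  NpsX CGCTAAA/1: at [22, 68, 75, 89, 124, 159] ⇒ [23, 69, 76, 90, 125, 160]
  AzqIV TACC/3: at [14, 53, 64, 134, 171] ⇒ [17, 56, 67, 137, 174]
  SqiX ACGTATT/3: at [0, 32, 42, 82, 103, 112, 141, 178] ⇒ [3, 35, 45, 85, 106, 115, 144, 181]

All cut coordinates (distinct, sorted): [3, 17, 23, 35, 45, 56, 67, 69, 76, 85, 90, 106, 115, 125, 137, 144, 160, 174, 181]

Fragments:
  [0,3): 3 bp
  [3,17): 14 bp
  [17,23): 6 bp
  [23,35): 12 bp
  [35,45): 10 bp
  [45,56): 11 bp
  [56,67): 11 bp
  [67,69): 2 bp
  [69,76): 7 bp
  [76,85): 9 bp
  [85,90): 5 bp
  [90,106): 16 bp
  [106,115): 9 bp
  [115,125): 10 bp
  [125,137): 12 bp
  [137,144): 7 bp
  [144,160): 16 bp
  [160,174): 14 bp
  [174,181): 7 bp
  [181,186): 5 bp

[2,3,5,5,6,7,7,7,9,9,10,10,11,11,12,12,14,14,16,16]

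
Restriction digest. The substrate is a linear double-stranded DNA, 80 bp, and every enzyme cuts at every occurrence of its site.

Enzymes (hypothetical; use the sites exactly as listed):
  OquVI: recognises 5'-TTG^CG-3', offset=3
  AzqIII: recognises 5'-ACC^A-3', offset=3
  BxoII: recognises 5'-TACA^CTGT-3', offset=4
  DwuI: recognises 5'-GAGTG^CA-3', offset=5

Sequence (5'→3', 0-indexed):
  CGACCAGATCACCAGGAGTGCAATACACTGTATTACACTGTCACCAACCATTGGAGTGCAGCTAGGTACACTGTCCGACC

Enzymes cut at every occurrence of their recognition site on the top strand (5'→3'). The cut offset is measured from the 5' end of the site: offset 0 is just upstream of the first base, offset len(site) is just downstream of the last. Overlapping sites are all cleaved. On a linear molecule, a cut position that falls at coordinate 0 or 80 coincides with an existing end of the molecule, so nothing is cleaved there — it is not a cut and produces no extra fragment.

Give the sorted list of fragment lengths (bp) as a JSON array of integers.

Per-enzyme occurrences:
  OquVI (TTGCG, off=3): no sites
  AzqIII (ACCA, off=3): starts [2, 10, 42, 46] → cuts [5, 13, 45, 49]
  BxoII (TACACTGT, off=4): starts [23, 33, 66] → cuts [27, 37, 70]
  DwuI (GAGTGCA, off=5): starts [15, 53] → cuts [20, 58]

Pooled cuts: [5, 13, 20, 27, 37, 45, 49, 58, 70]

Fragment lengths:
  [0,5): 5 bp
  [5,13): 8 bp
  [13,20): 7 bp
  [20,27): 7 bp
  [27,37): 10 bp
  [37,45): 8 bp
  [45,49): 4 bp
  [49,58): 9 bp
  [58,70): 12 bp
  [70,80): 10 bp

[4,5,7,7,8,8,9,10,10,12]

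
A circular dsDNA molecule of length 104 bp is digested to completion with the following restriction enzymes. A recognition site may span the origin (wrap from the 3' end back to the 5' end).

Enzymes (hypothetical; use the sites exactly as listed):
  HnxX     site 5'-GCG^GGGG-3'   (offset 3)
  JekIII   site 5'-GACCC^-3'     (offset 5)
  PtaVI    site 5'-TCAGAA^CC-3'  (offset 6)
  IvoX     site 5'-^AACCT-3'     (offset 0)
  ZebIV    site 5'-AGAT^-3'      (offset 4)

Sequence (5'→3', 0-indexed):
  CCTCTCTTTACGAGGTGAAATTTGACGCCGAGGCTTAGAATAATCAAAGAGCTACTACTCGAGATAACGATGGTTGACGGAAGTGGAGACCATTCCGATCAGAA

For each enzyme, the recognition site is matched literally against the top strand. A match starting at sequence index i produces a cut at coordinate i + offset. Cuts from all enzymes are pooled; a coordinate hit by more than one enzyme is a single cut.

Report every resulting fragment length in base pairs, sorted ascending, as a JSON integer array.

[2,37,65]

Scan for sites:
  HnxX (GCGGGGG, off=3): no sites
  JekIII (GACCC, off=5): no sites
  PtaVI (TCAGAACC, off=6): starts [98] → cuts [0]
  IvoX (AACCT, off=0): starts [102] → cuts [102]
  ZebIV (AGAT, off=4): starts [61] → cuts [65]

Pooled cuts: [0, 65, 102]

Fragment lengths:
  0→65: 65 bp
  65→102: 37 bp
  102→0 (wrap): 104-102+0 = 2 bp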